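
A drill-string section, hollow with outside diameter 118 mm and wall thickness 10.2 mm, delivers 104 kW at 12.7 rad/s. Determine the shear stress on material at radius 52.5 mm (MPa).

42.5 MPa

ω = 12.7 rad/s, so T = P/ω = 104×10³ / 12.70 = 8189 N·m.
J = π(d_o⁴ − d_i⁴)/32 = π(0.118⁴ − 0.0976⁴)/32 = 1.013×10^-5 m⁴.
Shear stress varies linearly with radius: τ = T·r/J = 8189 × 0.0525 / 1.013×10^-5 = 4.246×10^7 Pa.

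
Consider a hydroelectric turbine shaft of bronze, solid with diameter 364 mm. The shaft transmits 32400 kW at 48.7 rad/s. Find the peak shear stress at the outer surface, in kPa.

70300 kPa

ω = 48.7 rad/s, so T = P/ω = 32400×10³ / 48.70 = 665300 N·m.
J = πd⁴/32 = π(0.364)⁴/32 = 1.723×10^-3 m⁴.
τ_max = T·r/J = 665300 × 0.182 / 1.723×10^-3 = 7.026×10^7 Pa.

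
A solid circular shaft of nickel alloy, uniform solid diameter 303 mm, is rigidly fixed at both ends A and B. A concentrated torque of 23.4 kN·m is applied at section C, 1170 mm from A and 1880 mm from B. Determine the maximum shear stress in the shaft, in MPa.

With uniform GJ and both ends fixed, compatibility θ_AC = θ_CB gives T_A·a = T_B·b, together with T_A + T_B = T₀.
T_A = T₀·b/(a+b) = 23400·1880/3050 = 14420 N·m; T_B = 8976 N·m.
τ in each portion: τ_AC = 2.64×10^6 Pa, τ_CB = 1.64×10^6 Pa; maximum is in AC.
τ_max = T_AC·r/J = 14420·0.151/8.28×10^-4 = 2.641×10^6 Pa.

2.64 MPa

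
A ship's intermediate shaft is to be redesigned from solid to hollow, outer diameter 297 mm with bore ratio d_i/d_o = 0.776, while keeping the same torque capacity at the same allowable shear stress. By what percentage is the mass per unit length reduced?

46.3 %

Equal τ_max and T ⇒ the solid shaft needs d_s³ = d_o³(1−k⁴), so d_s = 297·(1−0.776⁴)^(1/3) = 255.6 mm.
Area ratio A_h/A_s = d_o²(1−k²)/d_s² = (1−k²)/(1−k⁴)^(2/3) = 0.5371.
Mass saving = 1 − 0.5371 = 46.3 %.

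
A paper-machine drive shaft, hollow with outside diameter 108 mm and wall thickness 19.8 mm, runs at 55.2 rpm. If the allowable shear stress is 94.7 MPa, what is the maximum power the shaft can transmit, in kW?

114 kW

J = π(d_o⁴ − d_i⁴)/32 = π(0.108⁴ − 0.0684⁴)/32 = 1.121×10^-5 m⁴.
T_max = τ_allow·J/r = 9.47×10^7 × 1.121×10^-5 / 0.0540 = 19650 N·m.
ω = 2π·55.2/60 = 5.781 rad/s, so P_max = T_max·ω = 1.136×10^5 W.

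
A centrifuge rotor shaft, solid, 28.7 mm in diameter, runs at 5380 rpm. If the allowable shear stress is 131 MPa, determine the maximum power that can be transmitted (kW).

J = πd⁴/32 = π(0.0287)⁴/32 = 6.661×10^-8 m⁴.
T_max = τ_allow·J/r = 1.31×10^8 × 6.661×10^-8 / 0.0143 = 608.1 N·m.
ω = 2π·5380/60 = 563.4 rad/s, so P_max = T_max·ω = 3.426×10^5 W.

343 kW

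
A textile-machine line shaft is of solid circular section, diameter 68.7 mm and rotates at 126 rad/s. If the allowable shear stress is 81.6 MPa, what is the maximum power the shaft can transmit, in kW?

655 kW

J = πd⁴/32 = π(0.0687)⁴/32 = 2.187×10^-6 m⁴.
T_max = τ_allow·J/r = 8.16×10^7 × 2.187×10^-6 / 0.0343 = 5195 N·m.
ω = 126 rad/s, so P_max = T_max·ω = 6.546×10^5 W.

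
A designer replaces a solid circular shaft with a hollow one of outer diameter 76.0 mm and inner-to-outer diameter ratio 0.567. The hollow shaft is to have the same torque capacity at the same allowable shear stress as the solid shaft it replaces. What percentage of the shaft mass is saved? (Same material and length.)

Equal τ_max and T ⇒ the solid shaft needs d_s³ = d_o³(1−k⁴), so d_s = 76.0·(1−0.567⁴)^(1/3) = 73.29 mm.
Area ratio A_h/A_s = d_o²(1−k²)/d_s² = (1−k²)/(1−k⁴)^(2/3) = 0.7297.
Mass saving = 1 − 0.7297 = 27.0 %.

27.0 %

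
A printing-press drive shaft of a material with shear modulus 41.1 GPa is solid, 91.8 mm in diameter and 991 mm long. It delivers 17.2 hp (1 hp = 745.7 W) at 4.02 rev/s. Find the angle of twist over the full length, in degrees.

0.101°

ω = 2π·4.02 = 25.26 rad/s, so T = P/ω = 17.2×745.7 / 25.26 = 507.8 N·m.
J = πd⁴/32 = π(0.0918)⁴/32 = 6.972×10^-6 m⁴.
θ = T·L/(G·J) = 507.8 × 0.991 / (41.1×10⁹ × 6.972×10^-6) = 1.756×10^-3 rad.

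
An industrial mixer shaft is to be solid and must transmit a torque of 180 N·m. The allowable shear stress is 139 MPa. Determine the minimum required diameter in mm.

For a solid shaft τ_max = 16T/(πd³), so d = (16T/(π τ_allow))^(1/3) = (16·180.0/(π·1.39×10^8))^(1/3) = 0.01875 m.

18.8 mm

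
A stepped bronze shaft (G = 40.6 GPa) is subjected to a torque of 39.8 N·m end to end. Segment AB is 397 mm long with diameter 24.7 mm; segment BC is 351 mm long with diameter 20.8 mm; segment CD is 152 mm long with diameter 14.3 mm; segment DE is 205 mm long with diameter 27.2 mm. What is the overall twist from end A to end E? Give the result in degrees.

J_AB = π(0.0247)⁴/32 = 3.65×10^-8 m⁴; J_BC = π(0.0208)⁴/32 = 1.84×10^-8 m⁴; J_CD = π(0.0143)⁴/32 = 4.11×10^-9 m⁴; J_DE = π(0.0272)⁴/32 = 5.37×10^-8 m⁴.
θ = (T/G)·Σ L_i/J_i = (39.80/40.6×10⁹)·(0.397/3.65×10^-8 + 0.351/1.84×10^-8 + 0.152/4.11×10^-9 + 0.205/5.37×10^-8) = 0.06941 rad.

3.98°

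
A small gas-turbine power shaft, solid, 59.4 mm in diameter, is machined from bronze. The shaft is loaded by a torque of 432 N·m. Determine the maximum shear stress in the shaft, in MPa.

J = πd⁴/32 = π(0.0594)⁴/32 = 1.222×10^-6 m⁴.
τ_max = T·r/J = 432.0 × 0.0297 / 1.222×10^-6 = 1.050×10^7 Pa.

10.5 MPa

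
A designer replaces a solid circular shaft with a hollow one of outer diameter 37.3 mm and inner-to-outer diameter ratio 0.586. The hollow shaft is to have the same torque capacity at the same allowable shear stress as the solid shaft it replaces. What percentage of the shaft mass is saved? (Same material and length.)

28.6 %

Equal τ_max and T ⇒ the solid shaft needs d_s³ = d_o³(1−k⁴), so d_s = 37.3·(1−0.586⁴)^(1/3) = 35.77 mm.
Area ratio A_h/A_s = d_o²(1−k²)/d_s² = (1−k²)/(1−k⁴)^(2/3) = 0.7139.
Mass saving = 1 − 0.7139 = 28.6 %.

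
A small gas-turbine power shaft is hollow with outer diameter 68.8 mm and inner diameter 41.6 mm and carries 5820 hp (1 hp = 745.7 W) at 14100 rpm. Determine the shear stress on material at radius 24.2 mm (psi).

ω = 2π·14100/60 = 1477 rad/s, so T = P/ω = 5820×745.7 / 1477 = 2939 N·m.
J = π(d_o⁴ − d_i⁴)/32 = π(0.0688⁴ − 0.0416⁴)/32 = 1.906×10^-6 m⁴.
Shear stress varies linearly with radius: τ = T·r/J = 2939 × 0.0242 / 1.906×10^-6 = 3.733×10^7 Pa.

5410 psi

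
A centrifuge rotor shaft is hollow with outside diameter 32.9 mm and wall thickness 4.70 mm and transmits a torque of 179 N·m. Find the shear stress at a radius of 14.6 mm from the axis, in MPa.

30.7 MPa

J = π(d_o⁴ − d_i⁴)/32 = π(0.0329⁴ − 0.0235⁴)/32 = 8.508×10^-8 m⁴.
Shear stress varies linearly with radius: τ = T·r/J = 179.0 × 0.0146 / 8.508×10^-8 = 3.072×10^7 Pa.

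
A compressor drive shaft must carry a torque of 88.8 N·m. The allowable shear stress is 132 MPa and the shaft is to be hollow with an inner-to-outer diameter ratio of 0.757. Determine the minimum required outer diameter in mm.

For a hollow shaft with d_i/d_o = 0.757: τ_max = 16T/(π d_o³ (1−k⁴)), so d_o = [16T/(π τ_allow (1−k⁴))]^(1/3) = [16·88.80/(π·1.32×10^8·0.6716)]^(1/3) = 0.01721 m.

17.2 mm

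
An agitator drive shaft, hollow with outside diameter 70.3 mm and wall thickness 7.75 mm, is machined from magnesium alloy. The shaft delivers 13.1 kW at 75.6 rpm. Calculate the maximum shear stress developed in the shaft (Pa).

ω = 2π·75.6/60 = 7.917 rad/s, so T = P/ω = 13.1×10³ / 7.917 = 1655 N·m.
J = π(d_o⁴ − d_i⁴)/32 = π(0.0703⁴ − 0.0548⁴)/32 = 1.512×10^-6 m⁴.
τ_max = T·r/J = 1655 × 0.0352 / 1.512×10^-6 = 3.846×10^7 Pa.

3.85e7 Pa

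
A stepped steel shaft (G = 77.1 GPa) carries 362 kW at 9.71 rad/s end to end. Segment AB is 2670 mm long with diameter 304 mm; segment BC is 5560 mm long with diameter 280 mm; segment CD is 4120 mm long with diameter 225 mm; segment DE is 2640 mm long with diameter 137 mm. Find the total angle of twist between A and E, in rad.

ω = 9.71 rad/s, so T = P/ω = 362×10³ / 9.710 = 37280 N·m.
J_AB = π(0.304)⁴/32 = 8.38×10^-4 m⁴; J_BC = π(0.280)⁴/32 = 6.03×10^-4 m⁴; J_CD = π(0.225)⁴/32 = 2.52×10^-4 m⁴; J_DE = π(0.137)⁴/32 = 3.46×10^-5 m⁴.
θ = (T/G)·Σ L_i/J_i = (37280/77.1×10⁹)·(2.67/8.38×10^-4 + 5.56/6.03×10^-4 + 4.12/2.52×10^-4 + 2.64/3.46×10^-5) = 0.05082 rad.

0.0508 rad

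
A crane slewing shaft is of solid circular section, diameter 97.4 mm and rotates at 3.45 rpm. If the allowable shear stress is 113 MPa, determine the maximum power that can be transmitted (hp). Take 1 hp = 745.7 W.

J = πd⁴/32 = π(0.0974)⁴/32 = 8.836×10^-6 m⁴.
T_max = τ_allow·J/r = 1.13×10^8 × 8.836×10^-6 / 0.0487 = 20500 N·m.
ω = 2π·3.45/60 = 0.3613 rad/s, so P_max = T_max·ω = 7407 W.

9.93 hp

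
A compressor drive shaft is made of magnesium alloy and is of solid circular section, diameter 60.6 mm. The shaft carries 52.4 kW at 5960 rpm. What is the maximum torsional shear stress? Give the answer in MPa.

1.92 MPa

ω = 2π·5960/60 = 624.1 rad/s, so T = P/ω = 52.4×10³ / 624.1 = 83.96 N·m.
J = πd⁴/32 = π(0.0606)⁴/32 = 1.324×10^-6 m⁴.
τ_max = T·r/J = 83.96 × 0.0303 / 1.324×10^-6 = 1.921×10^6 Pa.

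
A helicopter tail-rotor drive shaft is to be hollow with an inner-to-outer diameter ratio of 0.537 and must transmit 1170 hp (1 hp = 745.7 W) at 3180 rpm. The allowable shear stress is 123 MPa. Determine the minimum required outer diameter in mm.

ω = 2π·3180/60 = 333.0 rad/s, so T = P/ω = 1170×745.7 / 333.0 = 2620 N·m.
For a hollow shaft with d_i/d_o = 0.537: τ_max = 16T/(π d_o³ (1−k⁴)), so d_o = [16T/(π τ_allow (1−k⁴))]^(1/3) = [16·2620/(π·1.23×10^8·0.9168)]^(1/3) = 0.04909 m.

49.1 mm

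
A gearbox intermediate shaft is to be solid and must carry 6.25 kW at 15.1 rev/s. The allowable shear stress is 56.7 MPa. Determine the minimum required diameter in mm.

ω = 2π·15.1 = 94.88 rad/s, so T = P/ω = 6.25×10³ / 94.88 = 65.88 N·m.
For a solid shaft τ_max = 16T/(πd³), so d = (16T/(π τ_allow))^(1/3) = (16·65.88/(π·5.67×10^7))^(1/3) = 0.01809 m.

18.1 mm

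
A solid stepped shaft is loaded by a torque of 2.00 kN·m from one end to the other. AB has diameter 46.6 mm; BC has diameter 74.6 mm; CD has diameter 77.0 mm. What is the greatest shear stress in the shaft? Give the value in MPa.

Under the same torque, τ_max = 16T/(πd³) is largest where d is smallest — segment AB (d = 46.6 mm).
τ_max = 16·2000/(π·(0.0466)³) = 1.007×10^8 Pa.

101 MPa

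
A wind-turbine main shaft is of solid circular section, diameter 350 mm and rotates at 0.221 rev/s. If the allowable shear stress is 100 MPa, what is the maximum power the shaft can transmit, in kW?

J = πd⁴/32 = π(0.350)⁴/32 = 1.473×10^-3 m⁴.
T_max = τ_allow·J/r = 1.00×10^8 × 1.473×10^-3 / 0.175 = 841800 N·m.
ω = 2π·0.221 = 1.389 rad/s, so P_max = T_max·ω = 1.169×10^6 W.

1170 kW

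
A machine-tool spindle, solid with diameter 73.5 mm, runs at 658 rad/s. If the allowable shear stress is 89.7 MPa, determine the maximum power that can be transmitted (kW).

4600 kW

J = πd⁴/32 = π(0.0735)⁴/32 = 2.865×10^-6 m⁴.
T_max = τ_allow·J/r = 8.97×10^7 × 2.865×10^-6 / 0.0367 = 6993 N·m.
ω = 658 rad/s, so P_max = T_max·ω = 4.602×10^6 W.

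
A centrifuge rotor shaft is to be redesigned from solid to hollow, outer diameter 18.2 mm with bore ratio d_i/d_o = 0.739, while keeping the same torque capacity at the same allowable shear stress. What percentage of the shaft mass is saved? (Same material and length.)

42.5 %

Equal τ_max and T ⇒ the solid shaft needs d_s³ = d_o³(1−k⁴), so d_s = 18.2·(1−0.739⁴)^(1/3) = 16.17 mm.
Area ratio A_h/A_s = d_o²(1−k²)/d_s² = (1−k²)/(1−k⁴)^(2/3) = 0.5748.
Mass saving = 1 − 0.5748 = 42.5 %.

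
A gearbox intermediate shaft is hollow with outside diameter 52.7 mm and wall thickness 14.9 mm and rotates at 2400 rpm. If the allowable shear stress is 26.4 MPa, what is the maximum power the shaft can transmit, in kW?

J = π(d_o⁴ − d_i⁴)/32 = π(0.0527⁴ − 0.0229⁴)/32 = 7.303×10^-7 m⁴.
T_max = τ_allow·J/r = 2.64×10^7 × 7.303×10^-7 / 0.0264 = 731.6 N·m.
ω = 2π·2400/60 = 251.3 rad/s, so P_max = T_max·ω = 1.839×10^5 W.

184 kW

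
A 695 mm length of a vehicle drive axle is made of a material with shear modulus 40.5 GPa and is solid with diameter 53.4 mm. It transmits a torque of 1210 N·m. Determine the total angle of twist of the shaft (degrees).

J = πd⁴/32 = π(0.0534)⁴/32 = 7.983×10^-7 m⁴.
θ = T·L/(G·J) = 1210 × 0.695 / (40.5×10⁹ × 7.983×10^-7) = 0.02601 rad.

1.49°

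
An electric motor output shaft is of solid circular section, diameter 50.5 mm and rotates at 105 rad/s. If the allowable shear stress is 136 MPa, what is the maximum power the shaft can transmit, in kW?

361 kW

J = πd⁴/32 = π(0.0505)⁴/32 = 6.385×10^-7 m⁴.
T_max = τ_allow·J/r = 1.36×10^8 × 6.385×10^-7 / 0.0253 = 3439 N·m.
ω = 105 rad/s, so P_max = T_max·ω = 3.611×10^5 W.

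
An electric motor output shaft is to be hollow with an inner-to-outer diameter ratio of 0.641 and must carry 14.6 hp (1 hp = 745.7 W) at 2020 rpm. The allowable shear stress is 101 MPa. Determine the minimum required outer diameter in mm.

ω = 2π·2020/60 = 211.5 rad/s, so T = P/ω = 14.6×745.7 / 211.5 = 51.47 N·m.
For a hollow shaft with d_i/d_o = 0.641: τ_max = 16T/(π d_o³ (1−k⁴)), so d_o = [16T/(π τ_allow (1−k⁴))]^(1/3) = [16·51.47/(π·1.01×10^8·0.8312)]^(1/3) = 0.01462 m.

14.6 mm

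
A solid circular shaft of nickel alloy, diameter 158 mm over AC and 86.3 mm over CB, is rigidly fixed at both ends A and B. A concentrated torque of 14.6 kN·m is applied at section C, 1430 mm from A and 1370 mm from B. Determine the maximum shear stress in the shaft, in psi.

2500 psi

Compatibility: T_A·a/J_AC = T_B·b/J_CB with T_A + T_B = T₀.
J_AC = 6.12×10^-5 m⁴, J_CB = 5.45×10^-6 m⁴, so T_A = T₀·(J_AC/a)/((J_AC/a)+(J_CB/b)) = 13360 N·m, T_B = 1241 N·m.
τ in each portion: τ_AC = 1.72×10^7 Pa, τ_CB = 9.83×10^6 Pa; maximum is in AC.
τ_max = T_AC·r/J = 13360·0.0790/6.12×10^-5 = 1.725×10^7 Pa.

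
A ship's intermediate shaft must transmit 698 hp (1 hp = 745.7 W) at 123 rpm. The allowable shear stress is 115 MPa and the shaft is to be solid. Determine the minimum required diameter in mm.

121 mm

ω = 2π·123/60 = 12.88 rad/s, so T = P/ω = 698×745.7 / 12.88 = 40410 N·m.
For a solid shaft τ_max = 16T/(πd³), so d = (16T/(π τ_allow))^(1/3) = (16·40410/(π·1.15×10^8))^(1/3) = 0.1214 m.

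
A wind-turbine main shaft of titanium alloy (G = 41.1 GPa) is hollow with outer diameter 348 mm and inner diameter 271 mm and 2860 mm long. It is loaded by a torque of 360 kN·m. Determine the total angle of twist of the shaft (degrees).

J = π(d_o⁴ − d_i⁴)/32 = π(0.348⁴ − 0.271⁴)/32 = 9.103×10^-4 m⁴.
θ = T·L/(G·J) = 360000 × 2.86 / (41.1×10⁹ × 9.103×10^-4) = 0.02752 rad.

1.58°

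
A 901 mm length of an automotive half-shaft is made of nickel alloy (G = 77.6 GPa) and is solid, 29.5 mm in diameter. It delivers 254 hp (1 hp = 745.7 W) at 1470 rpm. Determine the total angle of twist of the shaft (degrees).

ω = 2π·1470/60 = 153.9 rad/s, so T = P/ω = 254×745.7 / 153.9 = 1230 N·m.
J = πd⁴/32 = π(0.0295)⁴/32 = 7.435×10^-8 m⁴.
θ = T·L/(G·J) = 1230 × 0.901 / (77.6×10⁹ × 7.435×10^-8) = 0.1921 rad.

11.0°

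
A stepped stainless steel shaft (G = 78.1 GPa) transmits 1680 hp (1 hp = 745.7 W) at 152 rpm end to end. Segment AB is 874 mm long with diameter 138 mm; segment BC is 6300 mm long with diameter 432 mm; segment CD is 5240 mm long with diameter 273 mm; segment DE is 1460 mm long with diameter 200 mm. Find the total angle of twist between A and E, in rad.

ω = 2π·152/60 = 15.92 rad/s, so T = P/ω = 1680×745.7 / 15.92 = 78700 N·m.
J_AB = π(0.138)⁴/32 = 3.56×10^-5 m⁴; J_BC = π(0.432)⁴/32 = 3.42×10^-3 m⁴; J_CD = π(0.273)⁴/32 = 5.45×10^-4 m⁴; J_DE = π(0.200)⁴/32 = 1.57×10^-4 m⁴.
θ = (T/G)·Σ L_i/J_i = (78700/78.1×10⁹)·(0.874/3.56×10^-5 + 6.30/3.42×10^-3 + 5.24/5.45×10^-4 + 1.46/1.57×10^-4) = 0.04564 rad.

0.0456 rad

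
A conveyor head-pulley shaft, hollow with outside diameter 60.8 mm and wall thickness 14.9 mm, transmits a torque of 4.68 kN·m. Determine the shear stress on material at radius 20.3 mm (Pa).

7.59e7 Pa

J = π(d_o⁴ − d_i⁴)/32 = π(0.0608⁴ − 0.0310⁴)/32 = 1.251×10^-6 m⁴.
Shear stress varies linearly with radius: τ = T·r/J = 4680 × 0.0203 / 1.251×10^-6 = 7.595×10^7 Pa.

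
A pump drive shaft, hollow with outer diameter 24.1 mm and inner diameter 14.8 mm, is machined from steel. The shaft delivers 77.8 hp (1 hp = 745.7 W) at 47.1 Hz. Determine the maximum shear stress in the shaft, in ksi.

ω = 2π·47.1 = 295.9 rad/s, so T = P/ω = 77.8×745.7 / 295.9 = 196.0 N·m.
J = π(d_o⁴ − d_i⁴)/32 = π(0.0241⁴ − 0.0148⁴)/32 = 2.841×10^-8 m⁴.
τ_max = T·r/J = 196.0 × 0.0120 / 2.841×10^-8 = 8.316×10^7 Pa.

12.1 ksi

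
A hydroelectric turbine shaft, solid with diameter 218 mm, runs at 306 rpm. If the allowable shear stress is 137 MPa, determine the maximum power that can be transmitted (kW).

J = πd⁴/32 = π(0.218)⁴/32 = 2.217×10^-4 m⁴.
T_max = τ_allow·J/r = 1.37×10^8 × 2.217×10^-4 / 0.109 = 278700 N·m.
ω = 2π·306/60 = 32.04 rad/s, so P_max = T_max·ω = 8.930×10^6 W.

8930 kW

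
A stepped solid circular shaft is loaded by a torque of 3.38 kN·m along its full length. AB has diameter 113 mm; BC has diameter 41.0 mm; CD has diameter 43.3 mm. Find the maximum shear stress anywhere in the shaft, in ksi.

Under the same torque, τ_max = 16T/(πd³) is largest where d is smallest — segment BC (d = 41.0 mm).
τ_max = 16·3380/(π·(0.0410)³) = 2.498×10^8 Pa.

36.2 ksi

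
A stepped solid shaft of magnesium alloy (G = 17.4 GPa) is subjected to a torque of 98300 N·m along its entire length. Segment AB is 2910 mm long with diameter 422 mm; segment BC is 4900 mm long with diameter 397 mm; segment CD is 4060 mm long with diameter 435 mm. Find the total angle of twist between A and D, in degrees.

J_AB = π(0.422)⁴/32 = 3.11×10^-3 m⁴; J_BC = π(0.397)⁴/32 = 2.44×10^-3 m⁴; J_CD = π(0.435)⁴/32 = 3.52×10^-3 m⁴.
θ = (T/G)·Σ L_i/J_i = (98300/17.4×10⁹)·(2.91/3.11×10^-3 + 4.90/2.44×10^-3 + 4.06/3.52×10^-3) = 0.02316 rad.

1.33°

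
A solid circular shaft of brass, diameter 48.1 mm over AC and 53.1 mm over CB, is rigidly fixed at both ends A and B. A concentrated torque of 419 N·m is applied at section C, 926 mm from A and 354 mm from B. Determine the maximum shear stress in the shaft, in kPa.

Compatibility: T_A·a/J_AC = T_B·b/J_CB with T_A + T_B = T₀.
J_AC = 5.26×10^-7 m⁴, J_CB = 7.81×10^-7 m⁴, so T_A = T₀·(J_AC/a)/((J_AC/a)+(J_CB/b)) = 85.77 N·m, T_B = 333.2 N·m.
τ in each portion: τ_AC = 3.93×10^6 Pa, τ_CB = 1.13×10^7 Pa; maximum is in CB.
τ_max = T_CB·r/J = 333.2·0.0266/7.81×10^-7 = 1.134×10^7 Pa.

11300 kPa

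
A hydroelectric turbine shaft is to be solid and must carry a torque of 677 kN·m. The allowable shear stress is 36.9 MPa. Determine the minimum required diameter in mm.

454 mm

For a solid shaft τ_max = 16T/(πd³), so d = (16T/(π τ_allow))^(1/3) = (16·677000/(π·3.69×10^7))^(1/3) = 0.4538 m.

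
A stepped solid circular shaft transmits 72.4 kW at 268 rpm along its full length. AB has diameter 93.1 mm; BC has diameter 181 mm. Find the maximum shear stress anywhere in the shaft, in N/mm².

16.3 N/mm²

ω = 2π·268/60 = 28.06 rad/s, so T = P/ω = 72.4×10³ / 28.06 = 2580 N·m.
Under the same torque, τ_max = 16T/(πd³) is largest where d is smallest — segment AB (d = 93.1 mm).
τ_max = 16·2580/(π·(0.0931)³) = 1.628×10^7 Pa.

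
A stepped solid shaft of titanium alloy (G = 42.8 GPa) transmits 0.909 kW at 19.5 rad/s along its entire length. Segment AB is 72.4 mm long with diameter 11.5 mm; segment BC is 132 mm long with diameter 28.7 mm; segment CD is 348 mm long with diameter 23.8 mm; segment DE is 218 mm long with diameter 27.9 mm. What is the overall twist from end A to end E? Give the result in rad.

ω = 19.5 rad/s, so T = P/ω = 0.909×10³ / 19.50 = 46.62 N·m.
J_AB = π(0.0115)⁴/32 = 1.72×10^-9 m⁴; J_BC = π(0.0287)⁴/32 = 6.66×10^-8 m⁴; J_CD = π(0.0238)⁴/32 = 3.15×10^-8 m⁴; J_DE = π(0.0279)⁴/32 = 5.95×10^-8 m⁴.
θ = (T/G)·Σ L_i/J_i = (46.62/42.8×10⁹)·(0.0724/1.72×10^-9 + 0.132/6.66×10^-8 + 0.348/3.15×10^-8 + 0.218/5.95×10^-8) = 0.06411 rad.

0.0641 rad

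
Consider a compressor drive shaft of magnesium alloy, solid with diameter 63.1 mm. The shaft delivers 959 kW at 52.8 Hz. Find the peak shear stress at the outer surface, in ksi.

8.50 ksi

ω = 2π·52.8 = 331.8 rad/s, so T = P/ω = 959×10³ / 331.8 = 2891 N·m.
J = πd⁴/32 = π(0.0631)⁴/32 = 1.556×10^-6 m⁴.
τ_max = T·r/J = 2891 × 0.0316 / 1.556×10^-6 = 5.860×10^7 Pa.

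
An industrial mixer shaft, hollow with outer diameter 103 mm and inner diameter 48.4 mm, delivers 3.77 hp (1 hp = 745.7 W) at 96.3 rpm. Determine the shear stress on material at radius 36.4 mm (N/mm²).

0.965 N/mm²

ω = 2π·96.3/60 = 10.08 rad/s, so T = P/ω = 3.77×745.7 / 10.08 = 278.8 N·m.
J = π(d_o⁴ − d_i⁴)/32 = π(0.103⁴ − 0.0484⁴)/32 = 1.051×10^-5 m⁴.
Shear stress varies linearly with radius: τ = T·r/J = 278.8 × 0.0364 / 1.051×10^-5 = 9.654×10^5 Pa.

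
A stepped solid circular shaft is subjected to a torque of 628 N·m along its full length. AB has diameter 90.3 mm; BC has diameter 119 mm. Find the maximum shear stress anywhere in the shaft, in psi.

Under the same torque, τ_max = 16T/(πd³) is largest where d is smallest — segment AB (d = 90.3 mm).
τ_max = 16·628.0/(π·(0.0903)³) = 4.344×10^6 Pa.

630 psi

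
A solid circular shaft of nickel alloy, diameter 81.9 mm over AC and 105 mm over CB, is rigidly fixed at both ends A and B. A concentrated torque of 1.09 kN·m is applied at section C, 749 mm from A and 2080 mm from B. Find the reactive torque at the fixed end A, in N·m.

553 N·m

Compatibility: T_A·a/J_AC = T_B·b/J_CB with T_A + T_B = T₀.
J_AC = 4.42×10^-6 m⁴, J_CB = 1.19×10^-5 m⁴, so T_A = T₀·(J_AC/a)/((J_AC/a)+(J_CB/b)) = 552.5 N·m, T_B = 537.5 N·m.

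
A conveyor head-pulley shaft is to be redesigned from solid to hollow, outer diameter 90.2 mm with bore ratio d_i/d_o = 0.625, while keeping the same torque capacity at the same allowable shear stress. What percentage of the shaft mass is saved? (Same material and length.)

Equal τ_max and T ⇒ the solid shaft needs d_s³ = d_o³(1−k⁴), so d_s = 90.2·(1−0.625⁴)^(1/3) = 85.36 mm.
Area ratio A_h/A_s = d_o²(1−k²)/d_s² = (1−k²)/(1−k⁴)^(2/3) = 0.6805.
Mass saving = 1 − 0.6805 = 32.0 %.

32.0 %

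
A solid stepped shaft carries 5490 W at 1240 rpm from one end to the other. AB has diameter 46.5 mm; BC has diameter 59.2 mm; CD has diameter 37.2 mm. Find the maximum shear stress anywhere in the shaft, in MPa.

4.18 MPa

ω = 2π·1240/60 = 129.9 rad/s, so T = P/ω = 5490 / 129.9 = 42.28 N·m.
Under the same torque, τ_max = 16T/(πd³) is largest where d is smallest — segment CD (d = 37.2 mm).
τ_max = 16·42.28/(π·(0.0372)³) = 4.183×10^6 Pa.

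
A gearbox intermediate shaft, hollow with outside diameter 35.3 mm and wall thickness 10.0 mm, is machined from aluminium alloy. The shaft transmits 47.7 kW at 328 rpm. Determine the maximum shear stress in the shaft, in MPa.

ω = 2π·328/60 = 34.35 rad/s, so T = P/ω = 47.7×10³ / 34.35 = 1389 N·m.
J = π(d_o⁴ − d_i⁴)/32 = π(0.0353⁴ − 0.0153⁴)/32 = 1.471×10^-7 m⁴.
τ_max = T·r/J = 1389 × 0.0176 / 1.471×10^-7 = 1.667×10^8 Pa.

167 MPa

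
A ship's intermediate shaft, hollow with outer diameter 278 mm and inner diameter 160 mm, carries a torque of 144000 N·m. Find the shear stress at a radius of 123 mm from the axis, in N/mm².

33.9 N/mm²

J = π(d_o⁴ − d_i⁴)/32 = π(0.278⁴ − 0.160⁴)/32 = 5.220×10^-4 m⁴.
Shear stress varies linearly with radius: τ = T·r/J = 144000 × 0.123 / 5.220×10^-4 = 3.393×10^7 Pa.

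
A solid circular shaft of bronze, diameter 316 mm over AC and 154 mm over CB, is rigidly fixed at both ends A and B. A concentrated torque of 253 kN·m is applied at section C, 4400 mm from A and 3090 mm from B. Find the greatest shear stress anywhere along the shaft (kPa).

Compatibility: T_A·a/J_AC = T_B·b/J_CB with T_A + T_B = T₀.
J_AC = 9.79×10^-4 m⁴, J_CB = 5.52×10^-5 m⁴, so T_A = T₀·(J_AC/a)/((J_AC/a)+(J_CB/b)) = 234200 N·m, T_B = 18810 N·m.
τ in each portion: τ_AC = 3.78×10^7 Pa, τ_CB = 2.62×10^7 Pa; maximum is in AC.
τ_max = T_AC·r/J = 234200·0.158/9.79×10^-4 = 3.780×10^7 Pa.

37800 kPa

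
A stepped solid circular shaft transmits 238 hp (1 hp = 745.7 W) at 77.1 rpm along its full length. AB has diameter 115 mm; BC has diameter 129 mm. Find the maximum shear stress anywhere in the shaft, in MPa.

73.6 MPa

ω = 2π·77.1/60 = 8.074 rad/s, so T = P/ω = 238×745.7 / 8.074 = 21980 N·m.
Under the same torque, τ_max = 16T/(πd³) is largest where d is smallest — segment AB (d = 115 mm).
τ_max = 16·21980/(π·(0.115)³) = 7.361×10^7 Pa.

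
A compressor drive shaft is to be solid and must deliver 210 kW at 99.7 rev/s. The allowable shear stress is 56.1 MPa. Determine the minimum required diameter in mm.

31.2 mm

ω = 2π·99.7 = 626.4 rad/s, so T = P/ω = 210×10³ / 626.4 = 335.2 N·m.
For a solid shaft τ_max = 16T/(πd³), so d = (16T/(π τ_allow))^(1/3) = (16·335.2/(π·5.61×10^7))^(1/3) = 0.03122 m.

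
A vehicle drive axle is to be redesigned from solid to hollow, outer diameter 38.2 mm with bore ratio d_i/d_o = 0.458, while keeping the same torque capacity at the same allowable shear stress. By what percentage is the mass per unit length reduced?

18.6 %

Equal τ_max and T ⇒ the solid shaft needs d_s³ = d_o³(1−k⁴), so d_s = 38.2·(1−0.458⁴)^(1/3) = 37.63 mm.
Area ratio A_h/A_s = d_o²(1−k²)/d_s² = (1−k²)/(1−k⁴)^(2/3) = 0.8143.
Mass saving = 1 − 0.8143 = 18.6 %.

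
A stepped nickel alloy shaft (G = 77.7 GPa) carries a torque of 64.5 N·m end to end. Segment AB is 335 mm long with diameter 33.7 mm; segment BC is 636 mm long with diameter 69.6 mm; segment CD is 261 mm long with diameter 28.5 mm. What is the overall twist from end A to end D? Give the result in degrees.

J_AB = π(0.0337)⁴/32 = 1.27×10^-7 m⁴; J_BC = π(0.0696)⁴/32 = 2.30×10^-6 m⁴; J_CD = π(0.0285)⁴/32 = 6.48×10^-8 m⁴.
θ = (T/G)·Σ L_i/J_i = (64.50/77.7×10⁹)·(0.335/1.27×10^-7 + 0.636/2.30×10^-6 + 0.261/6.48×10^-8) = 5.770×10^-3 rad.

0.331°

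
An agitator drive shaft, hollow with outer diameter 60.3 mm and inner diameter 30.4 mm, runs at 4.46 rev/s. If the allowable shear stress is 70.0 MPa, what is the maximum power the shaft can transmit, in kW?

J = π(d_o⁴ − d_i⁴)/32 = π(0.0603⁴ − 0.0304⁴)/32 = 1.214×10^-6 m⁴.
T_max = τ_allow·J/r = 7.00×10^7 × 1.214×10^-6 / 0.0301 = 2819 N·m.
ω = 2π·4.46 = 28.02 rad/s, so P_max = T_max·ω = 7.899×10^4 W.

79.0 kW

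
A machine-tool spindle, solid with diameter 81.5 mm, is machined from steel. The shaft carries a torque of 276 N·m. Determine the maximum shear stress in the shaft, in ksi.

J = πd⁴/32 = π(0.0815)⁴/32 = 4.331×10^-6 m⁴.
τ_max = T·r/J = 276.0 × 0.0408 / 4.331×10^-6 = 2.597×10^6 Pa.

0.377 ksi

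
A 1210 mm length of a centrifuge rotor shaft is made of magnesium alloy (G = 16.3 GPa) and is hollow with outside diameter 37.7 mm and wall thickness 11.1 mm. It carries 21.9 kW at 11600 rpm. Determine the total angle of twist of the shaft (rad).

0.00695 rad

ω = 2π·11600/60 = 1215 rad/s, so T = P/ω = 21.9×10³ / 1215 = 18.03 N·m.
J = π(d_o⁴ − d_i⁴)/32 = π(0.0377⁴ − 0.0155⁴)/32 = 1.927×10^-7 m⁴.
θ = T·L/(G·J) = 18.03 × 1.21 / (16.3×10⁹ × 1.927×10^-7) = 6.947×10^-3 rad.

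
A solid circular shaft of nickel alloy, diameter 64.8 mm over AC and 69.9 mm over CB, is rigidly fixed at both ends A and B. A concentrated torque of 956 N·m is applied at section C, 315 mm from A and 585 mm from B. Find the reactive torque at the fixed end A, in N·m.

553 N·m

Compatibility: T_A·a/J_AC = T_B·b/J_CB with T_A + T_B = T₀.
J_AC = 1.73×10^-6 m⁴, J_CB = 2.34×10^-6 m⁴, so T_A = T₀·(J_AC/a)/((J_AC/a)+(J_CB/b)) = 552.9 N·m, T_B = 403.1 N·m.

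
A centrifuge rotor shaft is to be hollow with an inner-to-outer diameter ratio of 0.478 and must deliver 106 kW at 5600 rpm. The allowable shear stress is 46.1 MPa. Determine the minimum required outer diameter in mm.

ω = 2π·5600/60 = 586.4 rad/s, so T = P/ω = 106×10³ / 586.4 = 180.8 N·m.
For a hollow shaft with d_i/d_o = 0.478: τ_max = 16T/(π d_o³ (1−k⁴)), so d_o = [16T/(π τ_allow (1−k⁴))]^(1/3) = [16·180.8/(π·4.61×10^7·0.9478)]^(1/3) = 0.02762 m.

27.6 mm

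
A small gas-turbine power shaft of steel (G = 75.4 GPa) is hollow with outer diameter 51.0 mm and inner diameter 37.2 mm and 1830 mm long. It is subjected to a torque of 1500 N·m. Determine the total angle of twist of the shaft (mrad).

J = π(d_o⁴ − d_i⁴)/32 = π(0.0510⁴ − 0.0372⁴)/32 = 4.762×10^-7 m⁴.
θ = T·L/(G·J) = 1500 × 1.83 / (75.4×10⁹ × 4.762×10^-7) = 0.07646 rad.

76.5 mrad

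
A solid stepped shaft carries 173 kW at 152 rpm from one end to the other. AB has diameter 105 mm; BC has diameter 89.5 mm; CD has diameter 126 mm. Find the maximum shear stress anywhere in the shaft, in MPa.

ω = 2π·152/60 = 15.92 rad/s, so T = P/ω = 173×10³ / 15.92 = 10870 N·m.
Under the same torque, τ_max = 16T/(πd³) is largest where d is smallest — segment BC (d = 89.5 mm).
τ_max = 16·10870/(π·(0.0895)³) = 7.721×10^7 Pa.

77.2 MPa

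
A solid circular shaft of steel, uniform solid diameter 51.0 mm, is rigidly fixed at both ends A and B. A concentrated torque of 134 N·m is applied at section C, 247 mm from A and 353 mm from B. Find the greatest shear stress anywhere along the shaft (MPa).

With uniform GJ and both ends fixed, compatibility θ_AC = θ_CB gives T_A·a = T_B·b, together with T_A + T_B = T₀.
T_A = T₀·b/(a+b) = 134.0·353/600.0 = 78.84 N·m; T_B = 55.16 N·m.
τ in each portion: τ_AC = 3.03×10^6 Pa, τ_CB = 2.12×10^6 Pa; maximum is in AC.
τ_max = T_AC·r/J = 78.84·0.0255/6.64×10^-7 = 3.027×10^6 Pa.

3.03 MPa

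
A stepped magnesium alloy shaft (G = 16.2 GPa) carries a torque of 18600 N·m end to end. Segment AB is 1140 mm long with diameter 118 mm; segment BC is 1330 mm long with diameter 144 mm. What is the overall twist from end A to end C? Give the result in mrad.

J_AB = π(0.118)⁴/32 = 1.90×10^-5 m⁴; J_BC = π(0.144)⁴/32 = 4.22×10^-5 m⁴.
θ = (T/G)·Σ L_i/J_i = (18600/16.2×10⁹)·(1.14/1.90×10^-5 + 1.33/4.22×10^-5) = 0.1049 rad.

105 mrad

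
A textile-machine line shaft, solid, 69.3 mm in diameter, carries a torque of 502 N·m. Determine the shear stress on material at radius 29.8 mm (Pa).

6.61e6 Pa

J = πd⁴/32 = π(0.0693)⁴/32 = 2.264×10^-6 m⁴.
Shear stress varies linearly with radius: τ = T·r/J = 502.0 × 0.0298 / 2.264×10^-6 = 6.607×10^6 Pa.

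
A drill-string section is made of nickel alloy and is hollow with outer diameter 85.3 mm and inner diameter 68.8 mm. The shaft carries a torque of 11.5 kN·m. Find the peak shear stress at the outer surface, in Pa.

J = π(d_o⁴ − d_i⁴)/32 = π(0.0853⁴ − 0.0688⁴)/32 = 2.998×10^-6 m⁴.
τ_max = T·r/J = 11500 × 0.0427 / 2.998×10^-6 = 1.636×10^8 Pa.

1.64e8 Pa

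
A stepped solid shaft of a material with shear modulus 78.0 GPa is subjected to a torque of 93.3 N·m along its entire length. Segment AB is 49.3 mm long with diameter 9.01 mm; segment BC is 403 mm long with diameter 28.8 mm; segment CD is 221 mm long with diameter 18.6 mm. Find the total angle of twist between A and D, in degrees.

J_AB = π(0.00901)⁴/32 = 6.47×10^-10 m⁴; J_BC = π(0.0288)⁴/32 = 6.75×10^-8 m⁴; J_CD = π(0.0186)⁴/32 = 1.18×10^-8 m⁴.
θ = (T/G)·Σ L_i/J_i = (93.30/78.0×10⁹)·(0.0493/6.47×10^-10 + 0.403/6.75×10^-8 + 0.221/1.18×10^-8) = 0.1208 rad.

6.92°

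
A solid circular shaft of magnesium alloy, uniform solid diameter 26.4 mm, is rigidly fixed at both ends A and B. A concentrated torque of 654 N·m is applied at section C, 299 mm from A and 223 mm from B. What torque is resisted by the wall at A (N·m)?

With uniform GJ and both ends fixed, compatibility θ_AC = θ_CB gives T_A·a = T_B·b, together with T_A + T_B = T₀.
T_A = T₀·b/(a+b) = 654.0·223/522.0 = 279.4 N·m; T_B = 374.6 N·m.

279 N·m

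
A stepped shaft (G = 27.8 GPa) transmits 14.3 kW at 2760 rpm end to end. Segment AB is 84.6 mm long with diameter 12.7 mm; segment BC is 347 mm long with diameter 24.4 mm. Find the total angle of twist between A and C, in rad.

ω = 2π·2760/60 = 289.0 rad/s, so T = P/ω = 14.3×10³ / 289.0 = 49.48 N·m.
J_AB = π(0.0127)⁴/32 = 2.55×10^-9 m⁴; J_BC = π(0.0244)⁴/32 = 3.48×10^-8 m⁴.
θ = (T/G)·Σ L_i/J_i = (49.48/27.8×10⁹)·(0.0846/2.55×10^-9 + 0.347/3.48×10^-8) = 0.07670 rad.

0.0767 rad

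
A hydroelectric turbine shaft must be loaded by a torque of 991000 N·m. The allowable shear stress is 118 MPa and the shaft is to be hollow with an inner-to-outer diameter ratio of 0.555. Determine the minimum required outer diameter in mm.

362 mm

For a hollow shaft with d_i/d_o = 0.555: τ_max = 16T/(π d_o³ (1−k⁴)), so d_o = [16T/(π τ_allow (1−k⁴))]^(1/3) = [16·991000/(π·1.18×10^8·0.9051)]^(1/3) = 0.3615 m.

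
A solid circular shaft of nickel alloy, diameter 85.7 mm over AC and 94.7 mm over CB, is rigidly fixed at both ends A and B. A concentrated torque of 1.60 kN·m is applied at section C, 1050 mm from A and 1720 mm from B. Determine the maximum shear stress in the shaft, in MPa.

Compatibility: T_A·a/J_AC = T_B·b/J_CB with T_A + T_B = T₀.
J_AC = 5.30×10^-6 m⁴, J_CB = 7.90×10^-6 m⁴, so T_A = T₀·(J_AC/a)/((J_AC/a)+(J_CB/b)) = 837.6 N·m, T_B = 762.4 N·m.
τ in each portion: τ_AC = 6.78×10^6 Pa, τ_CB = 4.57×10^6 Pa; maximum is in AC.
τ_max = T_AC·r/J = 837.6·0.0428/5.30×10^-6 = 6.777×10^6 Pa.

6.78 MPa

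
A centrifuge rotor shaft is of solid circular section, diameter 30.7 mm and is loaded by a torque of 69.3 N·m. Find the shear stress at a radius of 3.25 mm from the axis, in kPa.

2580 kPa

J = πd⁴/32 = π(0.0307)⁴/32 = 8.721×10^-8 m⁴.
Shear stress varies linearly with radius: τ = T·r/J = 69.30 × 0.00325 / 8.721×10^-8 = 2.583×10^6 Pa.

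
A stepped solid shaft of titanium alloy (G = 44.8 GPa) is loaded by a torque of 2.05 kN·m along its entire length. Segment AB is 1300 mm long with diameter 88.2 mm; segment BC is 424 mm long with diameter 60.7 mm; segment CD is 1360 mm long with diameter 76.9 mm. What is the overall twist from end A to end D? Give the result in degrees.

J_AB = π(0.0882)⁴/32 = 5.94×10^-6 m⁴; J_BC = π(0.0607)⁴/32 = 1.33×10^-6 m⁴; J_CD = π(0.0769)⁴/32 = 3.43×10^-6 m⁴.
θ = (T/G)·Σ L_i/J_i = (2050/44.8×10⁹)·(1.30/5.94×10^-6 + 0.424/1.33×10^-6 + 1.36/3.43×10^-6) = 0.04270 rad.

2.45°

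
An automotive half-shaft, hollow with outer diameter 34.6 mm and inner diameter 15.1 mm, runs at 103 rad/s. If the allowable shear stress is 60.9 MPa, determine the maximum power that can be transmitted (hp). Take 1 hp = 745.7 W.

J = π(d_o⁴ − d_i⁴)/32 = π(0.0346⁴ − 0.0151⁴)/32 = 1.356×10^-7 m⁴.
T_max = τ_allow·J/r = 6.09×10^7 × 1.356×10^-7 / 0.0173 = 477.3 N·m.
ω = 103 rad/s, so P_max = T_max·ω = 4.917×10^4 W.

65.9 hp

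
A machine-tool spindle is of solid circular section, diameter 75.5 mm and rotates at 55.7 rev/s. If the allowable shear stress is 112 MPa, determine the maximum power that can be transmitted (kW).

3310 kW

J = πd⁴/32 = π(0.0755)⁴/32 = 3.190×10^-6 m⁴.
T_max = τ_allow·J/r = 1.12×10^8 × 3.190×10^-6 / 0.0377 = 9464 N·m.
ω = 2π·55.7 = 350.0 rad/s, so P_max = T_max·ω = 3.312×10^6 W.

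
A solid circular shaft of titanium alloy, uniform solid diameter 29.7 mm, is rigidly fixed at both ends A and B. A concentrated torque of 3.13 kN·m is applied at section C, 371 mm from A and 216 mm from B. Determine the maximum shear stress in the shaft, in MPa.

With uniform GJ and both ends fixed, compatibility θ_AC = θ_CB gives T_A·a = T_B·b, together with T_A + T_B = T₀.
T_A = T₀·b/(a+b) = 3130·216/587.0 = 1152 N·m; T_B = 1978 N·m.
τ in each portion: τ_AC = 2.24×10^8 Pa, τ_CB = 3.85×10^8 Pa; maximum is in CB.
τ_max = T_CB·r/J = 1978·0.0149/7.64×10^-8 = 3.846×10^8 Pa.

385 MPa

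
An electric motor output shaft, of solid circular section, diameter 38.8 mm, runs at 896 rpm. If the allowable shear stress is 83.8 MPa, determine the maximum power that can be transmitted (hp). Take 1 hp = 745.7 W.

121 hp

J = πd⁴/32 = π(0.0388)⁴/32 = 2.225×10^-7 m⁴.
T_max = τ_allow·J/r = 8.38×10^7 × 2.225×10^-7 / 0.0194 = 961.1 N·m.
ω = 2π·896/60 = 93.83 rad/s, so P_max = T_max·ω = 9.018×10^4 W.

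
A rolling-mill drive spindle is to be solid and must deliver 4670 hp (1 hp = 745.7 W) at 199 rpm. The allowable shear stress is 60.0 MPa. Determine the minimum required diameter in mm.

242 mm

ω = 2π·199/60 = 20.84 rad/s, so T = P/ω = 4670×745.7 / 20.84 = 167100 N·m.
For a solid shaft τ_max = 16T/(πd³), so d = (16T/(π τ_allow))^(1/3) = (16·167100/(π·6.00×10^7))^(1/3) = 0.2421 m.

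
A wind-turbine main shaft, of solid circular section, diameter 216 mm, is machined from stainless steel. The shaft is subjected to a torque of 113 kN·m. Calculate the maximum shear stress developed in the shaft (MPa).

57.1 MPa

J = πd⁴/32 = π(0.216)⁴/32 = 2.137×10^-4 m⁴.
τ_max = T·r/J = 113000 × 0.108 / 2.137×10^-4 = 5.711×10^7 Pa.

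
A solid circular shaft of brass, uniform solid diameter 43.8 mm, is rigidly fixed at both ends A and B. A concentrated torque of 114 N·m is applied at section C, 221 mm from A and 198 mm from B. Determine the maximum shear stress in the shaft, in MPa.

3.64 MPa

With uniform GJ and both ends fixed, compatibility θ_AC = θ_CB gives T_A·a = T_B·b, together with T_A + T_B = T₀.
T_A = T₀·b/(a+b) = 114.0·198/419.0 = 53.87 N·m; T_B = 60.13 N·m.
τ in each portion: τ_AC = 3.27×10^6 Pa, τ_CB = 3.64×10^6 Pa; maximum is in CB.
τ_max = T_CB·r/J = 60.13·0.0219/3.61×10^-7 = 3.644×10^6 Pa.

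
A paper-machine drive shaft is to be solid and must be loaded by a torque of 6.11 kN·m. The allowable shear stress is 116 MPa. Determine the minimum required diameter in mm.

64.5 mm

For a solid shaft τ_max = 16T/(πd³), so d = (16T/(π τ_allow))^(1/3) = (16·6110/(π·1.16×10^8))^(1/3) = 0.06449 m.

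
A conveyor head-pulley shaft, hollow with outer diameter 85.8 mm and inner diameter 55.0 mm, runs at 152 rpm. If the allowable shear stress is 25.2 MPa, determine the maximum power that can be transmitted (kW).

J = π(d_o⁴ − d_i⁴)/32 = π(0.0858⁴ − 0.0550⁴)/32 = 4.422×10^-6 m⁴.
T_max = τ_allow·J/r = 2.52×10^7 × 4.422×10^-6 / 0.0429 = 2598 N·m.
ω = 2π·152/60 = 15.92 rad/s, so P_max = T_max·ω = 4.135×10^4 W.

41.3 kW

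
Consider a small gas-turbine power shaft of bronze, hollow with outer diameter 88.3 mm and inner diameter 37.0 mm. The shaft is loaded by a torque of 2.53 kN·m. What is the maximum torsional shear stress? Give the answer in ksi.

2.80 ksi

J = π(d_o⁴ − d_i⁴)/32 = π(0.0883⁴ − 0.0370⁴)/32 = 5.784×10^-6 m⁴.
τ_max = T·r/J = 2530 × 0.0442 / 5.784×10^-6 = 1.931×10^7 Pa.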